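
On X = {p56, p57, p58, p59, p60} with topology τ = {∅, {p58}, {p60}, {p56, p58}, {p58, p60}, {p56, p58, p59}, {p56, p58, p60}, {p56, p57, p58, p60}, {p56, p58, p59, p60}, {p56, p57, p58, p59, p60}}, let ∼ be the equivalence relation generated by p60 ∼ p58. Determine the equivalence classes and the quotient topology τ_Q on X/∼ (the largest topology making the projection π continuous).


X/∼ = {[p56], [p57], [p58=p60], [p59]}; |τ_Q| = 6.

Equivalence classes: [p56], [p57], [p58=p60], [p59].
Quotient map π: X → X/∼ sends p56 ↦ [p56], p57 ↦ [p57], p58 ↦ [p58=p60], p59 ↦ [p59], p60 ↦ [p58=p60].
For each subset V ⊆ X/∼, compute π^{-1}(V) ⊆ X and check whether π^{-1}(V) ∈ τ. V is open in τ_Q iff π^{-1}(V) ∈ τ.
  V = {}: π^{-1}(V) = ∅ ∈ τ ✓.
  V = {[p56]}: π^{-1}(V) = {p56} ∉ τ ✗.
  V = {[p57]}: π^{-1}(V) = {p57} ∉ τ ✗.
  V = {[p56], [p57]}: π^{-1}(V) = {p56, p57} ∉ τ ✗.
  V = {[p58=p60]}: π^{-1}(V) = {p58, p60} ∈ τ ✓.
  V = {[p56], [p58=p60]}: π^{-1}(V) = {p56, p58, p60} ∈ τ ✓.
  V = {[p57], [p58=p60]}: π^{-1}(V) = {p57, p58, p60} ∉ τ ✗.
  V = {[p56], [p57], [p58=p60]}: π^{-1}(V) = {p56, p57, p58, p60} ∈ τ ✓.
  V = {[p59]}: π^{-1}(V) = {p59} ∉ τ ✗.
  V = {[p56], [p59]}: π^{-1}(V) = {p56, p59} ∉ τ ✗.
  V = {[p57], [p59]}: π^{-1}(V) = {p57, p59} ∉ τ ✗.
  V = {[p56], [p57], [p59]}: π^{-1}(V) = {p56, p57, p59} ∉ τ ✗.
  V = {[p58=p60], [p59]}: π^{-1}(V) = {p58, p59, p60} ∉ τ ✗.
  V = {[p56], [p58=p60], [p59]}: π^{-1}(V) = {p56, p58, p59, p60} ∈ τ ✓.
  V = {[p57], [p58=p60], [p59]}: π^{-1}(V) = {p57, p58, p59, p60} ∉ τ ✗.
  V = {[p56], [p57], [p58=p60], [p59]}: π^{-1}(V) = {p56, p57, p58, p59, p60} ∈ τ ✓.
Open sets in the quotient: τ_Q = {{}, {[p58=p60]}, {[p56], [p58=p60]}, {[p56], [p57], [p58=p60]}, {[p56], [p58=p60], [p59]}, {[p56], [p57], [p58=p60], [p59]}} (6 elements).


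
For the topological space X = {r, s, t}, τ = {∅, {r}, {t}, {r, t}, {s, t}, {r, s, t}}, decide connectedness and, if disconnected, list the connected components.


(X, τ) is disconnected; components = [{r}, {s, t}].

Find clopen sets (U ∈ τ with X ∖ U ∈ τ):
  U = ∅, X ∖ U = {r, s, t} — both open, so U is clopen.
  U = {r}, X ∖ U = {s, t} — both open, so U is clopen.
  U = {s, t}, X ∖ U = {r} — both open, so U is clopen.
  U = {r, s, t}, X ∖ U = ∅ — both open, so U is clopen.
Nontrivial clopen(s) exist: e.g. {r}. So (X, τ) is disconnected.
Compute connected components by grouping points that agree on all clopens:
  component: {r}
  component: {s, t}


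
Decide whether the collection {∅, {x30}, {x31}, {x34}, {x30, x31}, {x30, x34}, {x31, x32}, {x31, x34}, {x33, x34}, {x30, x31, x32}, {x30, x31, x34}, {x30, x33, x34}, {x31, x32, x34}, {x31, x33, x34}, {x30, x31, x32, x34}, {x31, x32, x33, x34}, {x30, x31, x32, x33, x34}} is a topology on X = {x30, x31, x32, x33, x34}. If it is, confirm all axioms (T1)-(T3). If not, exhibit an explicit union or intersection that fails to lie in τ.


τ is NOT a topology on X.

Axiom (T1): ∅ ∈ τ? Yes; X ∈ τ? Yes.
Axiom (T2/T3): check pairwise unions and intersections of members of τ.
Counterexample for (T2): {x30} ∪ {x31, x33, x34} = {x30, x31, x33, x34} ∉ τ. Therefore τ is NOT a topology.


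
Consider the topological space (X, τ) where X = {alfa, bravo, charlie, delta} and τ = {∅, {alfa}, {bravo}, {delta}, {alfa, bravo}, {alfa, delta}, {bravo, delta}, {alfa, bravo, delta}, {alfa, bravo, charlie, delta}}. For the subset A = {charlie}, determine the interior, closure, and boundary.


int(A) = ∅, cl(A) = {charlie}, ∂A = {charlie}.

Closed sets in (X, τ) are complements of opens:
  closed(X, τ) = {∅, {charlie}, {alfa, charlie}, {bravo, charlie}, {charlie, delta}, {alfa, bravo, charlie}, {alfa, charlie, delta}, {bravo, charlie, delta}, {alfa, bravo, charlie, delta}}.
int(A) = ⋃ {U ∈ τ : U ⊆ A}. Opens contained in A: ∅.
Taking the union of these: int(A) = ∅.
cl(A) = ⋂ {C closed : A ⊆ C}. Closed sets containing A: {charlie}, {alfa, charlie}, {bravo, charlie}, {charlie, delta}, {alfa, bravo, charlie}, {alfa, charlie, delta}, {bravo, charlie, delta}, {alfa, bravo, charlie, delta}.
Intersecting these: cl(A) = {charlie}.
∂A = cl(A) ∖ int(A) = {charlie} ∖ ∅ = {charlie}.


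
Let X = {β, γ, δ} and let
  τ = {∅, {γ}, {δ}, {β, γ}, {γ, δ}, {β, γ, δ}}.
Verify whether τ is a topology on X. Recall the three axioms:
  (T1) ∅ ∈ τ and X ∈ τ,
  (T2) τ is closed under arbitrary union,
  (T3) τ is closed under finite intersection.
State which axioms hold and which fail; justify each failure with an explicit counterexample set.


τ IS a topology on X.

Axiom (T1): ∅ ∈ τ? Yes; X ∈ τ? Yes.
Axiom (T2/T3): check pairwise unions and intersections of members of τ.
All pairwise intersections and unions checked — each lies in τ. Therefore τ satisfies (T1), (T2), (T3): it IS a topology on X.


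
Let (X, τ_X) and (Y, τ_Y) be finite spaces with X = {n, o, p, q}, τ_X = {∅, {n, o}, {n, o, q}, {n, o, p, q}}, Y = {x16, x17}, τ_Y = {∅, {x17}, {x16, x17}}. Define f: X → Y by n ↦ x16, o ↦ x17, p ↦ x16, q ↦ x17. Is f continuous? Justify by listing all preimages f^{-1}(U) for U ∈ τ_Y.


f is NOT continuous.

Compute f^{-1}(U) for each U ∈ τ_Y:
  U = ∅: f^{-1}(U) = ∅ ∈ τ_X ✓.
  U = {x17}: f^{-1}(U) = {o, q} ∉ τ_X ✗.
  U = {x16, x17}: f^{-1}(U) = {n, o, p, q} ∈ τ_X ✓.
Found U = {x17} with f^{-1}(U) = {o, q} not in τ_X. Therefore f is NOT continuous.


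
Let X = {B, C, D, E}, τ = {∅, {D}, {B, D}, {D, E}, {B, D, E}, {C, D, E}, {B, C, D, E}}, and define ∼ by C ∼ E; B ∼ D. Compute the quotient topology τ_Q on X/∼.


X/∼ = {[B=D], [C=E]}; |τ_Q| = 3.

Equivalence classes: [B=D], [C=E].
Quotient map π: X → X/∼ sends B ↦ [B=D], C ↦ [C=E], D ↦ [B=D], E ↦ [C=E].
For each subset V ⊆ X/∼, compute π^{-1}(V) ⊆ X and check whether π^{-1}(V) ∈ τ. V is open in τ_Q iff π^{-1}(V) ∈ τ.
  V = {}: π^{-1}(V) = ∅ ∈ τ ✓.
  V = {[B=D]}: π^{-1}(V) = {B, D} ∈ τ ✓.
  V = {[C=E]}: π^{-1}(V) = {C, E} ∉ τ ✗.
  V = {[B=D], [C=E]}: π^{-1}(V) = {B, C, D, E} ∈ τ ✓.
Open sets in the quotient: τ_Q = {{}, {[B=D]}, {[B=D], [C=E]}} (3 elements).


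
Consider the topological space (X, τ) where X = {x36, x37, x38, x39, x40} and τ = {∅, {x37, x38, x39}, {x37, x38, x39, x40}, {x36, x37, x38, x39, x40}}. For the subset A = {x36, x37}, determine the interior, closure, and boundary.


int(A) = ∅, cl(A) = {x36, x37, x38, x39, x40}, ∂A = {x36, x37, x38, x39, x40}.

Closed sets in (X, τ) are complements of opens:
  closed(X, τ) = {∅, {x36}, {x36, x40}, {x36, x37, x38, x39, x40}}.
int(A) = ⋃ {U ∈ τ : U ⊆ A}. Opens contained in A: ∅.
Taking the union of these: int(A) = ∅.
cl(A) = ⋂ {C closed : A ⊆ C}. Closed sets containing A: {x36, x37, x38, x39, x40}.
Intersecting these: cl(A) = {x36, x37, x38, x39, x40}.
∂A = cl(A) ∖ int(A) = {x36, x37, x38, x39, x40} ∖ ∅ = {x36, x37, x38, x39, x40}.


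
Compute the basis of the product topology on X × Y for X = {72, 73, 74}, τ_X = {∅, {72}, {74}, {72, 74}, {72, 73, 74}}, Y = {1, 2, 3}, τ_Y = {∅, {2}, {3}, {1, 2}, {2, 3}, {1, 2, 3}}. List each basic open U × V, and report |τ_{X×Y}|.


Basis B = {∅ × ∅, {72} × {2}, {72} × {3}, {74} × {2}, {74} × {3}, {72} × {1, 2}, {72} × {2, 3}, {72, 74} × {2}, {72, 74} × {3}, {74} × {1, 2}, {74} × {2, 3}, {72} × {1, 2, 3}, {72, 73, 74} × {2}, {72, 73, 74} × {3}, {74} × {1, 2, 3}, {72, 74} × {1, 2}, {72, 74} × {2, 3}, {72, 74} × {1, 2, 3}, {72, 73, 74} × {1, 2}, {72, 73, 74} × {2, 3}, {72, 73, 74} × {1, 2, 3}}; |τ_{X×Y}| = 70.

Enumerate products U × V with U ∈ τ_X, V ∈ τ_Y (deduplicated):
  ∅ × ∅ = {} (∅)
  {72} × {2} = {(72,2)}
  {72} × {3} = {(72,3)}
  {74} × {2} = {(74,2)}
  {74} × {3} = {(74,3)}
  {72} × {1, 2} = {(72,1), (72,2)}
  {72} × {2, 3} = {(72,2), (72,3)}
  {72, 74} × {2} = {(72,2), (74,2)}
  {72, 74} × {3} = {(72,3), (74,3)}
  {74} × {1, 2} = {(74,1), (74,2)}
  {74} × {2, 3} = {(74,2), (74,3)}
  {72} × {1, 2, 3} = {(72,1), (72,2), (72,3)}
  {72, 73, 74} × {2} = {(72,2), (73,2), (74,2)}
  {72, 73, 74} × {3} = {(72,3), (73,3), (74,3)}
  {74} × {1, 2, 3} = {(74,1), (74,2), (74,3)}
  {72, 74} × {1, 2} = {(72,1), (72,2), (74,1), (74,2)}
  {72, 74} × {2, 3} = {(72,2), (72,3), (74,2), (74,3)}
  {72, 74} × {1, 2, 3} = {(72,1), (72,2), (72,3), (74,1), (74,2), (74,3)}
  {72, 73, 74} × {1, 2} = {(72,1), (72,2), (73,1), (73,2), (74,1), (74,2)}
  {72, 73, 74} × {2, 3} = {(72,2), (72,3), (73,2), (73,3), (74,2), (74,3)}
  {72, 73, 74} × {1, 2, 3} = {(72,1), (72,2), (72,3), (73,1), (73,2), (73,3), (74,1), (74,2), (74,3)}
These 21 distinct sets form the basis B.
Close under arbitrary unions to get τ_{X×Y}; counting gives |τ_{X×Y}| = 70.


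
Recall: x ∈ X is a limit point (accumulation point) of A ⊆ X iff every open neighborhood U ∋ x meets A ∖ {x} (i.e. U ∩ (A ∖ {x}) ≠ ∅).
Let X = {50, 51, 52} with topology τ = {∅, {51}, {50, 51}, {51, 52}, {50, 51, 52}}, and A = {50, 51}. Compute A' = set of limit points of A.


A' = {50, 52}

For each x ∈ X, list the open sets U ∈ τ with x ∈ U, then check whether U ∩ (A ∖ {x}) ≠ ∅ for every such U.
  x = 50: opens ∋ x are {50, 51}, {50, 51, 52}; each meets A ∖ {50}, so x IS a limit point.
  x = 51: open {51} ∋ x has {51} ∩ (A ∖ {51}) = ∅, so x is NOT a limit point.
  x = 52: opens ∋ x are {51, 52}, {50, 51, 52}; each meets A ∖ {52}, so x IS a limit point.
Collecting: A' = {50, 52}.


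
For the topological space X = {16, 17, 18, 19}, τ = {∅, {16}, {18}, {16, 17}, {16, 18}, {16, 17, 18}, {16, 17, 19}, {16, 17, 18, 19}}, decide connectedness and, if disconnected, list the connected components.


(X, τ) is disconnected; components = [{18}, {16, 17, 19}].

Find clopen sets (U ∈ τ with X ∖ U ∈ τ):
  U = ∅, X ∖ U = {16, 17, 18, 19} — both open, so U is clopen.
  U = {18}, X ∖ U = {16, 17, 19} — both open, so U is clopen.
  U = {16, 17, 19}, X ∖ U = {18} — both open, so U is clopen.
  U = {16, 17, 18, 19}, X ∖ U = ∅ — both open, so U is clopen.
Nontrivial clopen(s) exist: e.g. {18}. So (X, τ) is disconnected.
Compute connected components by grouping points that agree on all clopens:
  component: {18}
  component: {16, 17, 19}


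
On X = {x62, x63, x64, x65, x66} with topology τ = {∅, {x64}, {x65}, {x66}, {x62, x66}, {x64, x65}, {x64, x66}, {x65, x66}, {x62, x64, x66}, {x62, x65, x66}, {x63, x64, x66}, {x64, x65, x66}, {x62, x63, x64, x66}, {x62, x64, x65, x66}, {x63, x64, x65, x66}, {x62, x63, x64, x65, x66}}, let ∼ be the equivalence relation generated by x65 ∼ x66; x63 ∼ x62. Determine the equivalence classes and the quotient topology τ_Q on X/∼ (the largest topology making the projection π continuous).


X/∼ = {[x62=x63], [x64], [x65=x66]}; |τ_Q| = 5.

Equivalence classes: [x62=x63], [x64], [x65=x66].
Quotient map π: X → X/∼ sends x62 ↦ [x62=x63], x63 ↦ [x62=x63], x64 ↦ [x64], x65 ↦ [x65=x66], x66 ↦ [x65=x66].
For each subset V ⊆ X/∼, compute π^{-1}(V) ⊆ X and check whether π^{-1}(V) ∈ τ. V is open in τ_Q iff π^{-1}(V) ∈ τ.
  V = {}: π^{-1}(V) = ∅ ∈ τ ✓.
  V = {[x62=x63]}: π^{-1}(V) = {x62, x63} ∉ τ ✗.
  V = {[x64]}: π^{-1}(V) = {x64} ∈ τ ✓.
  V = {[x62=x63], [x64]}: π^{-1}(V) = {x62, x63, x64} ∉ τ ✗.
  V = {[x65=x66]}: π^{-1}(V) = {x65, x66} ∈ τ ✓.
  V = {[x62=x63], [x65=x66]}: π^{-1}(V) = {x62, x63, x65, x66} ∉ τ ✗.
  V = {[x64], [x65=x66]}: π^{-1}(V) = {x64, x65, x66} ∈ τ ✓.
  V = {[x62=x63], [x64], [x65=x66]}: π^{-1}(V) = {x62, x63, x64, x65, x66} ∈ τ ✓.
Open sets in the quotient: τ_Q = {{}, {[x64]}, {[x65=x66]}, {[x64], [x65=x66]}, {[x62=x63], [x64], [x65=x66]}} (5 elements).


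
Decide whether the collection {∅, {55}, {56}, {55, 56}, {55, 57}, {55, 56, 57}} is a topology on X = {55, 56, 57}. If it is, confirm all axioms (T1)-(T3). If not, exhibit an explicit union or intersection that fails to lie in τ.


τ IS a topology on X.

Axiom (T1): ∅ ∈ τ? Yes; X ∈ τ? Yes.
Axiom (T2/T3): check pairwise unions and intersections of members of τ.
All pairwise intersections and unions checked — each lies in τ. Therefore τ satisfies (T1), (T2), (T3): it IS a topology on X.


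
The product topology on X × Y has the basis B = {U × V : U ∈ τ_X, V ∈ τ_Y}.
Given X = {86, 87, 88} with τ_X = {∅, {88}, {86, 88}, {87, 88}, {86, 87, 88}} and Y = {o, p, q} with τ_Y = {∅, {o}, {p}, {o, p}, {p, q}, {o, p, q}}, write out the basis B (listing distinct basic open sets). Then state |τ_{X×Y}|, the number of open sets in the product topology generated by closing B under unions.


Basis B = {∅ × ∅, {88} × {o}, {88} × {p}, {86, 88} × {o}, {86, 88} × {p}, {87, 88} × {o}, {87, 88} × {p}, {88} × {o, p}, {88} × {p, q}, {86, 87, 88} × {o}, {86, 87, 88} × {p}, {88} × {o, p, q}, {86, 88} × {o, p}, {86, 88} × {p, q}, {87, 88} × {o, p}, {87, 88} × {p, q}, {86, 88} × {o, p, q}, {86, 87, 88} × {o, p}, {86, 87, 88} × {p, q}, {87, 88} × {o, p, q}, {86, 87, 88} × {o, p, q}}; |τ_{X×Y}| = 70.

Enumerate products U × V with U ∈ τ_X, V ∈ τ_Y (deduplicated):
  ∅ × ∅ = {} (∅)
  {88} × {o} = {(88,o)}
  {88} × {p} = {(88,p)}
  {86, 88} × {o} = {(86,o), (88,o)}
  {86, 88} × {p} = {(86,p), (88,p)}
  {87, 88} × {o} = {(87,o), (88,o)}
  {87, 88} × {p} = {(87,p), (88,p)}
  {88} × {o, p} = {(88,o), (88,p)}
  {88} × {p, q} = {(88,p), (88,q)}
  {86, 87, 88} × {o} = {(86,o), (87,o), (88,o)}
  {86, 87, 88} × {p} = {(86,p), (87,p), (88,p)}
  {88} × {o, p, q} = {(88,o), (88,p), (88,q)}
  {86, 88} × {o, p} = {(86,o), (86,p), (88,o), (88,p)}
  {86, 88} × {p, q} = {(86,p), (86,q), (88,p), (88,q)}
  {87, 88} × {o, p} = {(87,o), (87,p), (88,o), (88,p)}
  {87, 88} × {p, q} = {(87,p), (87,q), (88,p), (88,q)}
  {86, 88} × {o, p, q} = {(86,o), (86,p), (86,q), (88,o), (88,p), (88,q)}
  {86, 87, 88} × {o, p} = {(86,o), (86,p), (87,o), (87,p), (88,o), (88,p)}
  {86, 87, 88} × {p, q} = {(86,p), (86,q), (87,p), (87,q), (88,p), (88,q)}
  {87, 88} × {o, p, q} = {(87,o), (87,p), (87,q), (88,o), (88,p), (88,q)}
  {86, 87, 88} × {o, p, q} = {(86,o), (86,p), (86,q), (87,o), (87,p), (87,q), (88,o), (88,p), (88,q)}
These 21 distinct sets form the basis B.
Close under arbitrary unions to get τ_{X×Y}; counting gives |τ_{X×Y}| = 70.


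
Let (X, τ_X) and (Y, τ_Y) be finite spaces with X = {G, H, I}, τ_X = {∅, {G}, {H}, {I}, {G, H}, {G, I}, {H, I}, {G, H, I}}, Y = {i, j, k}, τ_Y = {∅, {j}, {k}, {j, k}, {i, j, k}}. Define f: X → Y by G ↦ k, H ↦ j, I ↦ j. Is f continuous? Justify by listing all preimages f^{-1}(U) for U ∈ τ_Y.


f IS continuous.

Compute f^{-1}(U) for each U ∈ τ_Y:
  U = ∅: f^{-1}(U) = ∅ ∈ τ_X ✓.
  U = {j}: f^{-1}(U) = {H, I} ∈ τ_X ✓.
  U = {k}: f^{-1}(U) = {G} ∈ τ_X ✓.
  U = {j, k}: f^{-1}(U) = {G, H, I} ∈ τ_X ✓.
  U = {i, j, k}: f^{-1}(U) = {G, H, I} ∈ τ_X ✓.
Every preimage lies in τ_X, so f IS continuous.


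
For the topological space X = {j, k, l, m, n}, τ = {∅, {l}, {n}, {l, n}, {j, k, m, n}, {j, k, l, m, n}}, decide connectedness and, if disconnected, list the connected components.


(X, τ) is disconnected; components = [{l}, {j, k, m, n}].

Find clopen sets (U ∈ τ with X ∖ U ∈ τ):
  U = ∅, X ∖ U = {j, k, l, m, n} — both open, so U is clopen.
  U = {l}, X ∖ U = {j, k, m, n} — both open, so U is clopen.
  U = {j, k, m, n}, X ∖ U = {l} — both open, so U is clopen.
  U = {j, k, l, m, n}, X ∖ U = ∅ — both open, so U is clopen.
Nontrivial clopen(s) exist: e.g. {l}. So (X, τ) is disconnected.
Compute connected components by grouping points that agree on all clopens:
  component: {l}
  component: {j, k, m, n}


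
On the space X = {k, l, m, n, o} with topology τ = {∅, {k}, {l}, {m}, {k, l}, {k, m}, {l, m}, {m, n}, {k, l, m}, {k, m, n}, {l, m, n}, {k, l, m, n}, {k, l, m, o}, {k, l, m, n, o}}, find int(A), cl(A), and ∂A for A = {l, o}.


int(A) = {l}, cl(A) = {l, o}, ∂A = {o}.

Closed sets in (X, τ) are complements of opens:
  closed(X, τ) = {∅, {n}, {o}, {k, o}, {l, o}, {n, o}, {k, l, o}, {k, n, o}, {l, n, o}, {m, n, o}, {k, l, n, o}, {k, m, n, o}, {l, m, n, o}, {k, l, m, n, o}}.
int(A) = ⋃ {U ∈ τ : U ⊆ A}. Opens contained in A: ∅, {l}.
Taking the union of these: int(A) = {l}.
cl(A) = ⋂ {C closed : A ⊆ C}. Closed sets containing A: {l, o}, {k, l, o}, {l, n, o}, {k, l, n, o}, {l, m, n, o}, {k, l, m, n, o}.
Intersecting these: cl(A) = {l, o}.
∂A = cl(A) ∖ int(A) = {l, o} ∖ {l} = {o}.


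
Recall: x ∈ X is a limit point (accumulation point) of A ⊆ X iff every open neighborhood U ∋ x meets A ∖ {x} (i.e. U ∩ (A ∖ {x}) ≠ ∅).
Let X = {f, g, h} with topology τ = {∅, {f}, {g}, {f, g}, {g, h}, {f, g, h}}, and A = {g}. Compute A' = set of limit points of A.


A' = {h}

For each x ∈ X, list the open sets U ∈ τ with x ∈ U, then check whether U ∩ (A ∖ {x}) ≠ ∅ for every such U.
  x = f: open {f} ∋ x has {f} ∩ (A ∖ {f}) = ∅, so x is NOT a limit point.
  x = g: open {g} ∋ x has {g} ∩ (A ∖ {g}) = ∅, so x is NOT a limit point.
  x = h: opens ∋ x are {g, h}, {f, g, h}; each meets A ∖ {h}, so x IS a limit point.
Collecting: A' = {h}.


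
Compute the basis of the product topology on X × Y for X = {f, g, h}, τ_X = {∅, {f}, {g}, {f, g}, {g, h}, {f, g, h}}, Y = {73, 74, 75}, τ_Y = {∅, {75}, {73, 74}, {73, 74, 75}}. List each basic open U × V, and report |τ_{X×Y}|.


Basis B = {∅ × ∅, {f} × {75}, {g} × {75}, {f} × {73, 74}, {f, g} × {75}, {g} × {73, 74}, {g, h} × {75}, {f} × {73, 74, 75}, {f, g, h} × {75}, {g} × {73, 74, 75}, {f, g} × {73, 74}, {g, h} × {73, 74}, {f, g} × {73, 74, 75}, {f, g, h} × {73, 74}, {g, h} × {73, 74, 75}, {f, g, h} × {73, 74, 75}}; |τ_{X×Y}| = 36.

Enumerate products U × V with U ∈ τ_X, V ∈ τ_Y (deduplicated):
  ∅ × ∅ = {} (∅)
  {f} × {75} = {(f,75)}
  {g} × {75} = {(g,75)}
  {f} × {73, 74} = {(f,73), (f,74)}
  {f, g} × {75} = {(f,75), (g,75)}
  {g} × {73, 74} = {(g,73), (g,74)}
  {g, h} × {75} = {(g,75), (h,75)}
  {f} × {73, 74, 75} = {(f,73), (f,74), (f,75)}
  {f, g, h} × {75} = {(f,75), (g,75), (h,75)}
  {g} × {73, 74, 75} = {(g,73), (g,74), (g,75)}
  {f, g} × {73, 74} = {(f,73), (f,74), (g,73), (g,74)}
  {g, h} × {73, 74} = {(g,73), (g,74), (h,73), (h,74)}
  {f, g} × {73, 74, 75} = {(f,73), (f,74), (f,75), (g,73), (g,74), (g,75)}
  {f, g, h} × {73, 74} = {(f,73), (f,74), (g,73), (g,74), (h,73), (h,74)}
  {g, h} × {73, 74, 75} = {(g,73), (g,74), (g,75), (h,73), (h,74), (h,75)}
  {f, g, h} × {73, 74, 75} = {(f,73), (f,74), (f,75), (g,73), (g,74), (g,75), (h,73), (h,74), (h,75)}
These 16 distinct sets form the basis B.
Close under arbitrary unions to get τ_{X×Y}; counting gives |τ_{X×Y}| = 36.


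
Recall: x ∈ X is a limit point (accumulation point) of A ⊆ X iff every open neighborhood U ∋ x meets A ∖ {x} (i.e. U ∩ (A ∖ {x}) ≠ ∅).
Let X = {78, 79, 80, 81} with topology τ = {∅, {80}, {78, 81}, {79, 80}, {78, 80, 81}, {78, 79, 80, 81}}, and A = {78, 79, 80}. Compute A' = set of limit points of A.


A' = {79, 81}

For each x ∈ X, list the open sets U ∈ τ with x ∈ U, then check whether U ∩ (A ∖ {x}) ≠ ∅ for every such U.
  x = 78: open {78, 81} ∋ x has {78, 81} ∩ (A ∖ {78}) = ∅, so x is NOT a limit point.
  x = 79: opens ∋ x are {79, 80}, {78, 79, 80, 81}; each meets A ∖ {79}, so x IS a limit point.
  x = 80: open {80} ∋ x has {80} ∩ (A ∖ {80}) = ∅, so x is NOT a limit point.
  x = 81: opens ∋ x are {78, 81}, {78, 80, 81}, {78, 79, 80, 81}; each meets A ∖ {81}, so x IS a limit point.
Collecting: A' = {79, 81}.


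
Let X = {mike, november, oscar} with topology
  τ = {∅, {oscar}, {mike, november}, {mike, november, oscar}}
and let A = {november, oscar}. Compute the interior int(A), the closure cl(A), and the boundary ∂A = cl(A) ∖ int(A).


int(A) = {oscar}, cl(A) = {mike, november, oscar}, ∂A = {mike, november}.

Closed sets in (X, τ) are complements of opens:
  closed(X, τ) = {∅, {oscar}, {mike, november}, {mike, november, oscar}}.
int(A) = ⋃ {U ∈ τ : U ⊆ A}. Opens contained in A: ∅, {oscar}.
Taking the union of these: int(A) = {oscar}.
cl(A) = ⋂ {C closed : A ⊆ C}. Closed sets containing A: {mike, november, oscar}.
Intersecting these: cl(A) = {mike, november, oscar}.
∂A = cl(A) ∖ int(A) = {mike, november, oscar} ∖ {oscar} = {mike, november}.


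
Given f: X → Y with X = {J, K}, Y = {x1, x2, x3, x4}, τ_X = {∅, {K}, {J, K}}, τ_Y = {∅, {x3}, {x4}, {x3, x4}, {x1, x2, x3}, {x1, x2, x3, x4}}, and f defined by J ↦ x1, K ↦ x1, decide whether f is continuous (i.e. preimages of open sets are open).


f IS continuous.

Compute f^{-1}(U) for each U ∈ τ_Y:
  U = ∅: f^{-1}(U) = ∅ ∈ τ_X ✓.
  U = {x3}: f^{-1}(U) = ∅ ∈ τ_X ✓.
  U = {x4}: f^{-1}(U) = ∅ ∈ τ_X ✓.
  U = {x3, x4}: f^{-1}(U) = ∅ ∈ τ_X ✓.
  U = {x1, x2, x3}: f^{-1}(U) = {J, K} ∈ τ_X ✓.
  U = {x1, x2, x3, x4}: f^{-1}(U) = {J, K} ∈ τ_X ✓.
Every preimage lies in τ_X, so f IS continuous.


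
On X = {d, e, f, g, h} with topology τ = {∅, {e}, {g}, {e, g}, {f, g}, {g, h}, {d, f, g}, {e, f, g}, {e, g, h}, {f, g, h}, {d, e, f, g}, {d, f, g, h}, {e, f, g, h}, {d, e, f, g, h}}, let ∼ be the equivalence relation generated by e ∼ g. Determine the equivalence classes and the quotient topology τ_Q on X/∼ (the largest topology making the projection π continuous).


X/∼ = {[d], [e=g], [f], [h]}; |τ_Q| = 7.

Equivalence classes: [d], [e=g], [f], [h].
Quotient map π: X → X/∼ sends d ↦ [d], e ↦ [e=g], f ↦ [f], g ↦ [e=g], h ↦ [h].
For each subset V ⊆ X/∼, compute π^{-1}(V) ⊆ X and check whether π^{-1}(V) ∈ τ. V is open in τ_Q iff π^{-1}(V) ∈ τ.
  V = {}: π^{-1}(V) = ∅ ∈ τ ✓.
  V = {[d]}: π^{-1}(V) = {d} ∉ τ ✗.
  V = {[e=g]}: π^{-1}(V) = {e, g} ∈ τ ✓.
  V = {[d], [e=g]}: π^{-1}(V) = {d, e, g} ∉ τ ✗.
  V = {[f]}: π^{-1}(V) = {f} ∉ τ ✗.
  V = {[d], [f]}: π^{-1}(V) = {d, f} ∉ τ ✗.
  V = {[e=g], [f]}: π^{-1}(V) = {e, f, g} ∈ τ ✓.
  V = {[d], [e=g], [f]}: π^{-1}(V) = {d, e, f, g} ∈ τ ✓.
  V = {[h]}: π^{-1}(V) = {h} ∉ τ ✗.
  V = {[d], [h]}: π^{-1}(V) = {d, h} ∉ τ ✗.
  V = {[e=g], [h]}: π^{-1}(V) = {e, g, h} ∈ τ ✓.
  V = {[d], [e=g], [h]}: π^{-1}(V) = {d, e, g, h} ∉ τ ✗.
  V = {[f], [h]}: π^{-1}(V) = {f, h} ∉ τ ✗.
  V = {[d], [f], [h]}: π^{-1}(V) = {d, f, h} ∉ τ ✗.
  V = {[e=g], [f], [h]}: π^{-1}(V) = {e, f, g, h} ∈ τ ✓.
  V = {[d], [e=g], [f], [h]}: π^{-1}(V) = {d, e, f, g, h} ∈ τ ✓.
Open sets in the quotient: τ_Q = {{}, {[e=g]}, {[e=g], [f]}, {[d], [e=g], [f]}, {[e=g], [h]}, {[e=g], [f], [h]}, {[d], [e=g], [f], [h]}} (7 elements).


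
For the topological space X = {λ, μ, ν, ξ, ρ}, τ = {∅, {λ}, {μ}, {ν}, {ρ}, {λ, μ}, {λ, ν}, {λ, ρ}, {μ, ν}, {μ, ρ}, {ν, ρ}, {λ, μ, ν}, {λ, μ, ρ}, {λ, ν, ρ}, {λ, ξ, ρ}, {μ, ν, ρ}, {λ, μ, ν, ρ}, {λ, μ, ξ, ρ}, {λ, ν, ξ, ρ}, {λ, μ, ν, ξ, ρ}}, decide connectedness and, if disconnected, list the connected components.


(X, τ) is disconnected; components = [{μ}, {ν}, {λ, ξ, ρ}].

Find clopen sets (U ∈ τ with X ∖ U ∈ τ):
  U = ∅, X ∖ U = {λ, μ, ν, ξ, ρ} — both open, so U is clopen.
  U = {μ}, X ∖ U = {λ, ν, ξ, ρ} — both open, so U is clopen.
  U = {ν}, X ∖ U = {λ, μ, ξ, ρ} — both open, so U is clopen.
  U = {μ, ν}, X ∖ U = {λ, ξ, ρ} — both open, so U is clopen.
  U = {λ, ξ, ρ}, X ∖ U = {μ, ν} — both open, so U is clopen.
  U = {λ, μ, ξ, ρ}, X ∖ U = {ν} — both open, so U is clopen.
  U = {λ, ν, ξ, ρ}, X ∖ U = {μ} — both open, so U is clopen.
  U = {λ, μ, ν, ξ, ρ}, X ∖ U = ∅ — both open, so U is clopen.
Nontrivial clopen(s) exist: e.g. {μ}. So (X, τ) is disconnected.
Compute connected components by grouping points that agree on all clopens:
  component: {μ}
  component: {ν}
  component: {λ, ξ, ρ}


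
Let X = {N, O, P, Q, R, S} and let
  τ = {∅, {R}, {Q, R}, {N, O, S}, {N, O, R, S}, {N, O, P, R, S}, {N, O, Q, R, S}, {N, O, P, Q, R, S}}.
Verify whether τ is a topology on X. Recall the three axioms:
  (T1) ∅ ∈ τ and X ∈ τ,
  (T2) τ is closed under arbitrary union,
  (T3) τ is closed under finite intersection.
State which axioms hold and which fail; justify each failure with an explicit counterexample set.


τ IS a topology on X.

Axiom (T1): ∅ ∈ τ? Yes; X ∈ τ? Yes.
Axiom (T2/T3): check pairwise unions and intersections of members of τ.
All pairwise intersections and unions checked — each lies in τ. Therefore τ satisfies (T1), (T2), (T3): it IS a topology on X.


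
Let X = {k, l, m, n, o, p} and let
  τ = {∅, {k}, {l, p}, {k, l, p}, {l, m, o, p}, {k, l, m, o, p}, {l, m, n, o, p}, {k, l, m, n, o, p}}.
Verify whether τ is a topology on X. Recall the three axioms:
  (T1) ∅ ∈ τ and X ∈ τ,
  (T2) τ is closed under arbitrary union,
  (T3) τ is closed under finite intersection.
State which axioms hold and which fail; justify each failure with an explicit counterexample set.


τ IS a topology on X.

Axiom (T1): ∅ ∈ τ? Yes; X ∈ τ? Yes.
Axiom (T2/T3): check pairwise unions and intersections of members of τ.
All pairwise intersections and unions checked — each lies in τ. Therefore τ satisfies (T1), (T2), (T3): it IS a topology on X.


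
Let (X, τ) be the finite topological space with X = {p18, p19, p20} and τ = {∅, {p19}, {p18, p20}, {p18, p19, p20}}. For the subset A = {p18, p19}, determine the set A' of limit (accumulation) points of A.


A' = {p20}

For each x ∈ X, list the open sets U ∈ τ with x ∈ U, then check whether U ∩ (A ∖ {x}) ≠ ∅ for every such U.
  x = p18: open {p18, p20} ∋ x has {p18, p20} ∩ (A ∖ {p18}) = ∅, so x is NOT a limit point.
  x = p19: open {p19} ∋ x has {p19} ∩ (A ∖ {p19}) = ∅, so x is NOT a limit point.
  x = p20: opens ∋ x are {p18, p20}, {p18, p19, p20}; each meets A ∖ {p20}, so x IS a limit point.
Collecting: A' = {p20}.


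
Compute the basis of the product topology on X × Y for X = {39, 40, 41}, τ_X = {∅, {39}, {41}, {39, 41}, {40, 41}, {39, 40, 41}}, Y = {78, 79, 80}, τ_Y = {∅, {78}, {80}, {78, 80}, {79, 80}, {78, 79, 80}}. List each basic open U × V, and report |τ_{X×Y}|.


Basis B = {∅ × ∅, {39} × {78}, {39} × {80}, {41} × {78}, {41} × {80}, {39} × {78, 80}, {39, 41} × {78}, {39} × {79, 80}, {39, 41} × {80}, {40, 41} × {78}, {40, 41} × {80}, {41} × {78, 80}, {41} × {79, 80}, {39} × {78, 79, 80}, {39, 40, 41} × {78}, {39, 40, 41} × {80}, {41} × {78, 79, 80}, {39, 41} × {78, 80}, {39, 41} × {79, 80}, {40, 41} × {78, 80}, {40, 41} × {79, 80}, {39, 41} × {78, 79, 80}, {39, 40, 41} × {78, 80}, {39, 40, 41} × {79, 80}, {40, 41} × {78, 79, 80}, {39, 40, 41} × {78, 79, 80}}; |τ_{X×Y}| = 108.

Enumerate products U × V with U ∈ τ_X, V ∈ τ_Y (deduplicated):
  ∅ × ∅ = {} (∅)
  {39} × {78} = {(39,78)}
  {39} × {80} = {(39,80)}
  {41} × {78} = {(41,78)}
  {41} × {80} = {(41,80)}
  {39} × {78, 80} = {(39,78), (39,80)}
  {39, 41} × {78} = {(39,78), (41,78)}
  {39} × {79, 80} = {(39,79), (39,80)}
  {39, 41} × {80} = {(39,80), (41,80)}
  {40, 41} × {78} = {(40,78), (41,78)}
  {40, 41} × {80} = {(40,80), (41,80)}
  {41} × {78, 80} = {(41,78), (41,80)}
  {41} × {79, 80} = {(41,79), (41,80)}
  {39} × {78, 79, 80} = {(39,78), (39,79), (39,80)}
  {39, 40, 41} × {78} = {(39,78), (40,78), (41,78)}
  {39, 40, 41} × {80} = {(39,80), (40,80), (41,80)}
  {41} × {78, 79, 80} = {(41,78), (41,79), (41,80)}
  {39, 41} × {78, 80} = {(39,78), (39,80), (41,78), (41,80)}
  {39, 41} × {79, 80} = {(39,79), (39,80), (41,79), (41,80)}
  {40, 41} × {78, 80} = {(40,78), (40,80), (41,78), (41,80)}
  {40, 41} × {79, 80} = {(40,79), (40,80), (41,79), (41,80)}
  {39, 41} × {78, 79, 80} = {(39,78), (39,79), (39,80), (41,78), (41,79), (41,80)}
  {39, 40, 41} × {78, 80} = {(39,78), (39,80), (40,78), (40,80), (41,78), (41,80)}
  {39, 40, 41} × {79, 80} = {(39,79), (39,80), (40,79), (40,80), (41,79), (41,80)}
  {40, 41} × {78, 79, 80} = {(40,78), (40,79), (40,80), (41,78), (41,79), (41,80)}
  {39, 40, 41} × {78, 79, 80} = {(39,78), (39,79), (39,80), (40,78), (40,79), (40,80), (41,78), (41,79), (41,80)}
These 26 distinct sets form the basis B.
Close under arbitrary unions to get τ_{X×Y}; counting gives |τ_{X×Y}| = 108.


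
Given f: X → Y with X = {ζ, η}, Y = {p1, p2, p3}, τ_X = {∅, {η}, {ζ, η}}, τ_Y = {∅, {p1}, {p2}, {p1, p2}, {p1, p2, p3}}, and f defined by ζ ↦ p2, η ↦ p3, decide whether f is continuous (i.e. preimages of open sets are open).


f is NOT continuous.

Compute f^{-1}(U) for each U ∈ τ_Y:
  U = ∅: f^{-1}(U) = ∅ ∈ τ_X ✓.
  U = {p1}: f^{-1}(U) = ∅ ∈ τ_X ✓.
  U = {p2}: f^{-1}(U) = {ζ} ∉ τ_X ✗.
  U = {p1, p2}: f^{-1}(U) = {ζ} ∉ τ_X ✗.
  U = {p1, p2, p3}: f^{-1}(U) = {ζ, η} ∈ τ_X ✓.
Found U = {p2} with f^{-1}(U) = {ζ} not in τ_X. Therefore f is NOT continuous.


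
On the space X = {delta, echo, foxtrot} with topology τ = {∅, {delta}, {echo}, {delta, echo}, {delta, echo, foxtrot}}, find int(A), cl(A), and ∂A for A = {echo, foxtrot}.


int(A) = {echo}, cl(A) = {echo, foxtrot}, ∂A = {foxtrot}.

Closed sets in (X, τ) are complements of opens:
  closed(X, τ) = {∅, {foxtrot}, {delta, foxtrot}, {echo, foxtrot}, {delta, echo, foxtrot}}.
int(A) = ⋃ {U ∈ τ : U ⊆ A}. Opens contained in A: ∅, {echo}.
Taking the union of these: int(A) = {echo}.
cl(A) = ⋂ {C closed : A ⊆ C}. Closed sets containing A: {echo, foxtrot}, {delta, echo, foxtrot}.
Intersecting these: cl(A) = {echo, foxtrot}.
∂A = cl(A) ∖ int(A) = {echo, foxtrot} ∖ {echo} = {foxtrot}.


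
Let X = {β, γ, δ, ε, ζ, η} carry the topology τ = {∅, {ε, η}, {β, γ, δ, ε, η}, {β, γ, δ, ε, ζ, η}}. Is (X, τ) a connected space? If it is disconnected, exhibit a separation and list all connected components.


(X, τ) is connected.

Find clopen sets (U ∈ τ with X ∖ U ∈ τ):
  U = ∅, X ∖ U = {β, γ, δ, ε, ζ, η} — both open, so U is clopen.
  U = {β, γ, δ, ε, ζ, η}, X ∖ U = ∅ — both open, so U is clopen.
Only trivial clopens (∅ and X) exist, so (X, τ) is connected.
Compute connected components by grouping points that agree on all clopens:
  component: {β, γ, δ, ε, ζ, η}


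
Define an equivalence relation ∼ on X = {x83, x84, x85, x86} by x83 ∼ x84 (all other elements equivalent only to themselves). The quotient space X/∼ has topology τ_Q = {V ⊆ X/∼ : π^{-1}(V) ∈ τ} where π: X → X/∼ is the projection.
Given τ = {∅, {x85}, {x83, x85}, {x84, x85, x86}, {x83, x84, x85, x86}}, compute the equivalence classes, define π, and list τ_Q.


X/∼ = {[x83=x84], [x85], [x86]}; |τ_Q| = 3.

Equivalence classes: [x83=x84], [x85], [x86].
Quotient map π: X → X/∼ sends x83 ↦ [x83=x84], x84 ↦ [x83=x84], x85 ↦ [x85], x86 ↦ [x86].
For each subset V ⊆ X/∼, compute π^{-1}(V) ⊆ X and check whether π^{-1}(V) ∈ τ. V is open in τ_Q iff π^{-1}(V) ∈ τ.
  V = {}: π^{-1}(V) = ∅ ∈ τ ✓.
  V = {[x83=x84]}: π^{-1}(V) = {x83, x84} ∉ τ ✗.
  V = {[x85]}: π^{-1}(V) = {x85} ∈ τ ✓.
  V = {[x83=x84], [x85]}: π^{-1}(V) = {x83, x84, x85} ∉ τ ✗.
  V = {[x86]}: π^{-1}(V) = {x86} ∉ τ ✗.
  V = {[x83=x84], [x86]}: π^{-1}(V) = {x83, x84, x86} ∉ τ ✗.
  V = {[x85], [x86]}: π^{-1}(V) = {x85, x86} ∉ τ ✗.
  V = {[x83=x84], [x85], [x86]}: π^{-1}(V) = {x83, x84, x85, x86} ∈ τ ✓.
Open sets in the quotient: τ_Q = {{}, {[x85]}, {[x83=x84], [x85], [x86]}} (3 elements).


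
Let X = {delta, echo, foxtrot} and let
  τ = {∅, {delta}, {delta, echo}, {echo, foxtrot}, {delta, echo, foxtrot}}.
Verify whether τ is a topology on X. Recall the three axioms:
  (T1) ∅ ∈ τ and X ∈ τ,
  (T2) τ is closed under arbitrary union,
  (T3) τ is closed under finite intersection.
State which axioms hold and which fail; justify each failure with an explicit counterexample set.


τ is NOT a topology on X.

Axiom (T1): ∅ ∈ τ? Yes; X ∈ τ? Yes.
Axiom (T2/T3): check pairwise unions and intersections of members of τ.
Counterexample for (T3): {delta, echo} ∩ {echo, foxtrot} = {echo} ∉ τ. Therefore τ is NOT a topology.


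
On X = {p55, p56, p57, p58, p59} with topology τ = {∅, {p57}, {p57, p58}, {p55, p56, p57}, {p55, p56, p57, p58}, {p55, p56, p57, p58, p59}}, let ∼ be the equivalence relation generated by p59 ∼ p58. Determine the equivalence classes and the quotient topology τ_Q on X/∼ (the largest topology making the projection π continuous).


X/∼ = {[p55], [p56], [p57], [p58=p59]}; |τ_Q| = 4.

Equivalence classes: [p55], [p56], [p57], [p58=p59].
Quotient map π: X → X/∼ sends p55 ↦ [p55], p56 ↦ [p56], p57 ↦ [p57], p58 ↦ [p58=p59], p59 ↦ [p58=p59].
For each subset V ⊆ X/∼, compute π^{-1}(V) ⊆ X and check whether π^{-1}(V) ∈ τ. V is open in τ_Q iff π^{-1}(V) ∈ τ.
  V = {}: π^{-1}(V) = ∅ ∈ τ ✓.
  V = {[p55]}: π^{-1}(V) = {p55} ∉ τ ✗.
  V = {[p56]}: π^{-1}(V) = {p56} ∉ τ ✗.
  V = {[p55], [p56]}: π^{-1}(V) = {p55, p56} ∉ τ ✗.
  V = {[p57]}: π^{-1}(V) = {p57} ∈ τ ✓.
  V = {[p55], [p57]}: π^{-1}(V) = {p55, p57} ∉ τ ✗.
  V = {[p56], [p57]}: π^{-1}(V) = {p56, p57} ∉ τ ✗.
  V = {[p55], [p56], [p57]}: π^{-1}(V) = {p55, p56, p57} ∈ τ ✓.
  V = {[p58=p59]}: π^{-1}(V) = {p58, p59} ∉ τ ✗.
  V = {[p55], [p58=p59]}: π^{-1}(V) = {p55, p58, p59} ∉ τ ✗.
  V = {[p56], [p58=p59]}: π^{-1}(V) = {p56, p58, p59} ∉ τ ✗.
  V = {[p55], [p56], [p58=p59]}: π^{-1}(V) = {p55, p56, p58, p59} ∉ τ ✗.
  V = {[p57], [p58=p59]}: π^{-1}(V) = {p57, p58, p59} ∉ τ ✗.
  V = {[p55], [p57], [p58=p59]}: π^{-1}(V) = {p55, p57, p58, p59} ∉ τ ✗.
  V = {[p56], [p57], [p58=p59]}: π^{-1}(V) = {p56, p57, p58, p59} ∉ τ ✗.
  V = {[p55], [p56], [p57], [p58=p59]}: π^{-1}(V) = {p55, p56, p57, p58, p59} ∈ τ ✓.
Open sets in the quotient: τ_Q = {{}, {[p57]}, {[p55], [p56], [p57]}, {[p55], [p56], [p57], [p58=p59]}} (4 elements).


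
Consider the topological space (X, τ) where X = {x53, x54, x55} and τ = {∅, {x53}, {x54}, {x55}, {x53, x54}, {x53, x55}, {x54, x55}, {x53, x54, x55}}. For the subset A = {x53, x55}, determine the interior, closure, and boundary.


int(A) = {x53, x55}, cl(A) = {x53, x55}, ∂A = ∅.

Closed sets in (X, τ) are complements of opens:
  closed(X, τ) = {∅, {x53}, {x54}, {x55}, {x53, x54}, {x53, x55}, {x54, x55}, {x53, x54, x55}}.
int(A) = ⋃ {U ∈ τ : U ⊆ A}. Opens contained in A: ∅, {x53}, {x55}, {x53, x55}.
Taking the union of these: int(A) = {x53, x55}.
cl(A) = ⋂ {C closed : A ⊆ C}. Closed sets containing A: {x53, x55}, {x53, x54, x55}.
Intersecting these: cl(A) = {x53, x55}.
∂A = cl(A) ∖ int(A) = {x53, x55} ∖ {x53, x55} = ∅.


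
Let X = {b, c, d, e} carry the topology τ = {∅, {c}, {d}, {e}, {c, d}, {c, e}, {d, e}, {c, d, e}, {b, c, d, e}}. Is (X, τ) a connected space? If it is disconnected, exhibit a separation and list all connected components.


(X, τ) is connected.

Find clopen sets (U ∈ τ with X ∖ U ∈ τ):
  U = ∅, X ∖ U = {b, c, d, e} — both open, so U is clopen.
  U = {b, c, d, e}, X ∖ U = ∅ — both open, so U is clopen.
Only trivial clopens (∅ and X) exist, so (X, τ) is connected.
Compute connected components by grouping points that agree on all clopens:
  component: {b, c, d, e}


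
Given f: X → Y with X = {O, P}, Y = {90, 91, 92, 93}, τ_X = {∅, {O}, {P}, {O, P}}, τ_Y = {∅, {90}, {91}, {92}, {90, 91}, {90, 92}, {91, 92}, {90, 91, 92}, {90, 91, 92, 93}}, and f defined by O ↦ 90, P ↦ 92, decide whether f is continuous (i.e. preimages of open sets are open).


f IS continuous.

Compute f^{-1}(U) for each U ∈ τ_Y:
  U = ∅: f^{-1}(U) = ∅ ∈ τ_X ✓.
  U = {90}: f^{-1}(U) = {O} ∈ τ_X ✓.
  U = {91}: f^{-1}(U) = ∅ ∈ τ_X ✓.
  U = {92}: f^{-1}(U) = {P} ∈ τ_X ✓.
  U = {90, 91}: f^{-1}(U) = {O} ∈ τ_X ✓.
  U = {90, 92}: f^{-1}(U) = {O, P} ∈ τ_X ✓.
  U = {91, 92}: f^{-1}(U) = {P} ∈ τ_X ✓.
  U = {90, 91, 92}: f^{-1}(U) = {O, P} ∈ τ_X ✓.
  U = {90, 91, 92, 93}: f^{-1}(U) = {O, P} ∈ τ_X ✓.
Every preimage lies in τ_X, so f IS continuous.


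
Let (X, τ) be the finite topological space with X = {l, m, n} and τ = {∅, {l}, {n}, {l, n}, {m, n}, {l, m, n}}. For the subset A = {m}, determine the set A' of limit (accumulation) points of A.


A' = ∅

For each x ∈ X, list the open sets U ∈ τ with x ∈ U, then check whether U ∩ (A ∖ {x}) ≠ ∅ for every such U.
  x = l: open {l} ∋ x has {l} ∩ (A ∖ {l}) = ∅, so x is NOT a limit point.
  x = m: open {m, n} ∋ x has {m, n} ∩ (A ∖ {m}) = ∅, so x is NOT a limit point.
  x = n: open {n} ∋ x has {n} ∩ (A ∖ {n}) = ∅, so x is NOT a limit point.
Collecting: A' = ∅.


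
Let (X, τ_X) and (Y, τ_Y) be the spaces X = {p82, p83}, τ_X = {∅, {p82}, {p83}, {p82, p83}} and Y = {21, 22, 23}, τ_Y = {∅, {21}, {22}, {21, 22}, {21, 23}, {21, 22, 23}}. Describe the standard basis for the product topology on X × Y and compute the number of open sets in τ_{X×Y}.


Basis B = {∅ × ∅, {p82} × {21}, {p82} × {22}, {p83} × {21}, {p83} × {22}, {p82} × {21, 22}, {p82} × {21, 23}, {p82, p83} × {21}, {p82, p83} × {22}, {p83} × {21, 22}, {p83} × {21, 23}, {p82} × {21, 22, 23}, {p83} × {21, 22, 23}, {p82, p83} × {21, 22}, {p82, p83} × {21, 23}, {p82, p83} × {21, 22, 23}}; |τ_{X×Y}| = 36.

Enumerate products U × V with U ∈ τ_X, V ∈ τ_Y (deduplicated):
  ∅ × ∅ = {} (∅)
  {p82} × {21} = {(p82,21)}
  {p82} × {22} = {(p82,22)}
  {p83} × {21} = {(p83,21)}
  {p83} × {22} = {(p83,22)}
  {p82} × {21, 22} = {(p82,21), (p82,22)}
  {p82} × {21, 23} = {(p82,21), (p82,23)}
  {p82, p83} × {21} = {(p82,21), (p83,21)}
  {p82, p83} × {22} = {(p82,22), (p83,22)}
  {p83} × {21, 22} = {(p83,21), (p83,22)}
  {p83} × {21, 23} = {(p83,21), (p83,23)}
  {p82} × {21, 22, 23} = {(p82,21), (p82,22), (p82,23)}
  {p83} × {21, 22, 23} = {(p83,21), (p83,22), (p83,23)}
  {p82, p83} × {21, 22} = {(p82,21), (p82,22), (p83,21), (p83,22)}
  {p82, p83} × {21, 23} = {(p82,21), (p82,23), (p83,21), (p83,23)}
  {p82, p83} × {21, 22, 23} = {(p82,21), (p82,22), (p82,23), (p83,21), (p83,22), (p83,23)}
These 16 distinct sets form the basis B.
Close under arbitrary unions to get τ_{X×Y}; counting gives |τ_{X×Y}| = 36.


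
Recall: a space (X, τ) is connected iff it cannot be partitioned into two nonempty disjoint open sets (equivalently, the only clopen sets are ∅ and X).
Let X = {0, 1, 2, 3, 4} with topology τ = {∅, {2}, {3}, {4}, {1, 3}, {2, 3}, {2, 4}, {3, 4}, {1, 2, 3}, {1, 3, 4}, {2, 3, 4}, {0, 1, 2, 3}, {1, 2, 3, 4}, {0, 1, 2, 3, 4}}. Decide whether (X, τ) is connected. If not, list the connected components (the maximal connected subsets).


(X, τ) is disconnected; components = [{4}, {0, 1, 2, 3}].

Find clopen sets (U ∈ τ with X ∖ U ∈ τ):
  U = ∅, X ∖ U = {0, 1, 2, 3, 4} — both open, so U is clopen.
  U = {4}, X ∖ U = {0, 1, 2, 3} — both open, so U is clopen.
  U = {0, 1, 2, 3}, X ∖ U = {4} — both open, so U is clopen.
  U = {0, 1, 2, 3, 4}, X ∖ U = ∅ — both open, so U is clopen.
Nontrivial clopen(s) exist: e.g. {0, 1, 2, 3}. So (X, τ) is disconnected.
Compute connected components by grouping points that agree on all clopens:
  component: {4}
  component: {0, 1, 2, 3}


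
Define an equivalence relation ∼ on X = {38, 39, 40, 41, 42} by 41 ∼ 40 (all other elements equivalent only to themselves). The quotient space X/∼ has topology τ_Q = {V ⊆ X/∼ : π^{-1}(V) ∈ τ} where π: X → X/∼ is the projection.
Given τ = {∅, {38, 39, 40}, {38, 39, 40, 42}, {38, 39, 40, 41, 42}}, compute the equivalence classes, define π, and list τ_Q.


X/∼ = {[38], [39], [40=41], [42]}; |τ_Q| = 2.

Equivalence classes: [38], [39], [40=41], [42].
Quotient map π: X → X/∼ sends 38 ↦ [38], 39 ↦ [39], 40 ↦ [40=41], 41 ↦ [40=41], 42 ↦ [42].
For each subset V ⊆ X/∼, compute π^{-1}(V) ⊆ X and check whether π^{-1}(V) ∈ τ. V is open in τ_Q iff π^{-1}(V) ∈ τ.
  V = {}: π^{-1}(V) = ∅ ∈ τ ✓.
  V = {[38]}: π^{-1}(V) = {38} ∉ τ ✗.
  V = {[39]}: π^{-1}(V) = {39} ∉ τ ✗.
  V = {[38], [39]}: π^{-1}(V) = {38, 39} ∉ τ ✗.
  V = {[40=41]}: π^{-1}(V) = {40, 41} ∉ τ ✗.
  V = {[38], [40=41]}: π^{-1}(V) = {38, 40, 41} ∉ τ ✗.
  V = {[39], [40=41]}: π^{-1}(V) = {39, 40, 41} ∉ τ ✗.
  V = {[38], [39], [40=41]}: π^{-1}(V) = {38, 39, 40, 41} ∉ τ ✗.
  V = {[42]}: π^{-1}(V) = {42} ∉ τ ✗.
  V = {[38], [42]}: π^{-1}(V) = {38, 42} ∉ τ ✗.
  V = {[39], [42]}: π^{-1}(V) = {39, 42} ∉ τ ✗.
  V = {[38], [39], [42]}: π^{-1}(V) = {38, 39, 42} ∉ τ ✗.
  V = {[40=41], [42]}: π^{-1}(V) = {40, 41, 42} ∉ τ ✗.
  V = {[38], [40=41], [42]}: π^{-1}(V) = {38, 40, 41, 42} ∉ τ ✗.
  V = {[39], [40=41], [42]}: π^{-1}(V) = {39, 40, 41, 42} ∉ τ ✗.
  V = {[38], [39], [40=41], [42]}: π^{-1}(V) = {38, 39, 40, 41, 42} ∈ τ ✓.
Open sets in the quotient: τ_Q = {{}, {[38], [39], [40=41], [42]}} (2 elements).
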